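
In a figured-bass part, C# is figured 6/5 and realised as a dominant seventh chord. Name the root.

The figures 6/5 mean the third of the chord is in the bass. If C# is the third of a dominant seventh chord, the root is A (chord tones A–C#–E–G).

A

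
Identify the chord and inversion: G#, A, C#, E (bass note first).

Reducing to letter names: G#, A, C#, E. These stack in thirds as A–C#–E–G# — an A major seventh chord.
With the seventh (G#) in the bass, the chord is in third inversion (figured bass 4/2).

A major seventh, third inversion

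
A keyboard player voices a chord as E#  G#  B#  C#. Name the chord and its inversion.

The distinct note names are E#, G#, B#, C#. Stacked in thirds they read C#–E#–G#–B#, which is a major seventh chord on C#.
With the third (E#) in the bass, the chord is in first inversion (figured bass 6/5).

C# major seventh, first inversion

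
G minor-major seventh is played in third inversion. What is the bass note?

F#

The seventh of G minor-major seventh (G–Bb–D–F#) is F#; that is the bass in third inversion.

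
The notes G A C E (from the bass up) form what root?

The distinct letter names are G, A, C, E. Arranged as a stack of thirds they read A–C–E–G, so A is the root (an A minor seventh chord).

A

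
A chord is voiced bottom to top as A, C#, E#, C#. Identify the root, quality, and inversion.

The pitch classes A, C#, E# arrange in thirds as A–C#–E#: an A augmented triad.
The lowest note is A, the root of the chord, so this is root position (figured bass 5/3).

A augmented, root position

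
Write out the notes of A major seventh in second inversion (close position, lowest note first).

E, G#, A, C#

The chord tones are A–C#–E–G#. With the fifth (E) lowest for second inversion: E, G#, A, C#.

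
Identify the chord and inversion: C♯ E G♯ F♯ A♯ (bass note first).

F# dominant ninth, second inversion

The distinct note names are C#, E, G#, F#, A#. Stacked in thirds they read F#–A#–C#–E–G#, which is a dominant ninth chord on F#.
With the fifth (C#) in the bass, the chord is in second inversion.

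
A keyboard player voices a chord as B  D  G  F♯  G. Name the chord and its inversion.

G major seventh, first inversion

The distinct note names are B, D, G, F#. Stacked in thirds they read G–B–D–F#, which is a major seventh chord on G.
The lowest note is B, the third of the chord, so this is first inversion (figured bass 6/5).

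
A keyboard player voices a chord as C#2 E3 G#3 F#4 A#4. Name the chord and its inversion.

F# dominant ninth, second inversion

Reducing to letter names: C#, E, G#, F#, A#. These stack in thirds as F#–A#–C#–E–G# — an F# dominant ninth chord.
With the fifth (C#) in the bass, the chord is in second inversion.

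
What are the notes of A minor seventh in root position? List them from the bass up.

A, C, E, G

Spelling A minor seventh: A–C–E–G. In root position the root is bass, giving A, C, E, G from the bottom.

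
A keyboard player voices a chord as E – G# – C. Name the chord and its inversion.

C augmented, first inversion

Reducing to letter names: E, G#, C. These stack in thirds as C–E–G# — a C augmented triad.
With the third (E) in the bass, the chord is in first inversion (figured bass 6).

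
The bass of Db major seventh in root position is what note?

In root position the root is lowest. For Db major seventh (Db–F–Ab–C) that is Db.

Db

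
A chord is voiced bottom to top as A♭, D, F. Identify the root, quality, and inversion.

D diminished, second inversion

Reducing to letter names: Ab, D, F. These stack in thirds as D–F–Ab — a D diminished triad.
Ab is the fifth of D diminished; fifth in the bass means second inversion (figured bass 6/4).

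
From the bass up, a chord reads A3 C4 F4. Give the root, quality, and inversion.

The distinct note names are A, C, F. Stacked in thirds they read F–A–C, which is a major triad on F.
The lowest note is A, the third of the chord, so this is first inversion (figured bass 6).

F major, first inversion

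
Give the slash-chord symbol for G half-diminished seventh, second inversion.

Gø7/Db

Second inversion of G half-diminished seventh has the fifth (Db) in the bass. As a slash chord: Gø7/Db.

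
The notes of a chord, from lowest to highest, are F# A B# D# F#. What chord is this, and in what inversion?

B# diminished seventh, second inversion

The distinct note names are F#, A, B#, D#. Stacked in thirds they read B#–D#–F#–A, which is a diminished seventh chord on B#.
The lowest note is F#, the fifth of the chord, so this is second inversion (figured bass 4/3).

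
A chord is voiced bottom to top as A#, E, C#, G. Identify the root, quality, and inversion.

The distinct note names are A#, E, C#, G. Stacked in thirds they read A#–C#–E–G, which is a diminished seventh chord on A#.
A# is the root of A# diminished seventh; root in the bass means root position (figured bass 7).

A# diminished seventh, root position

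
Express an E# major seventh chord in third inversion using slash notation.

E#maj7/D##

Third inversion of E# major seventh has the seventh (D##) in the bass. As a slash chord: E#maj7/D##.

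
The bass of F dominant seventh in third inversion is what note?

Eb

F dominant seventh is F–A–C–Eb. Third inversion places the seventh in the bass: Eb.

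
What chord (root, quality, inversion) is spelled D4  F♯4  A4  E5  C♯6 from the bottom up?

Reducing to letter names: D, F#, A, E, C#. These stack in thirds as D–F#–A–C#–E — a D major ninth chord.
The lowest note is D, the root of the chord, so this is root position.

D major ninth, root position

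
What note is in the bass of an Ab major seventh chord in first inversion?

The third of Ab major seventh (Ab–C–Eb–G) is C; that is the bass in first inversion.

C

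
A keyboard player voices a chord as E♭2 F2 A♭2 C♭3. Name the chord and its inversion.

F half-diminished seventh, third inversion

The pitch classes Eb, F, Ab, Cb arrange in thirds as F–Ab–Cb–Eb: an F half-diminished seventh chord.
Eb is the seventh of F half-diminished seventh; seventh in the bass means third inversion (figured bass 4/2).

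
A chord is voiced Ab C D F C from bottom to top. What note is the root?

D

Reordering Ab, C, D, F into stacked thirds gives D–F–Ab–C; the bottom of that stack, D, is the root.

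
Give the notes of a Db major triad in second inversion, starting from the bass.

Ab, Db, F

Db major is Db–F–Ab. Second inversion puts the fifth (Ab) in the bass, with the remaining tones above: Ab, Db, F.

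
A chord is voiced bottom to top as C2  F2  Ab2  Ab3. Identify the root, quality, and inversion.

F minor, second inversion

The distinct note names are C, F, Ab. Stacked in thirds they read F–Ab–C, which is a minor triad on F.
The lowest note is C, the fifth of the chord, so this is second inversion (figured bass 6/4).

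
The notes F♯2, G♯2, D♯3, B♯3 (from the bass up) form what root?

G#

F#, G#, D#, B# are the tones of a G# dominant seventh chord (G#–B#–D#–F#), making G# the root.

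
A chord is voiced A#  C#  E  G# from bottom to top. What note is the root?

A#

The distinct letter names are A#, C#, E, G#. Arranged as a stack of thirds they read A#–C#–E–G#, so A# is the root (an A# half-diminished seventh chord).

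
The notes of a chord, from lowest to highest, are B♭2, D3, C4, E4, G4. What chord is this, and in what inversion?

C dominant ninth, third inversion

The distinct note names are Bb, D, C, E, G. Stacked in thirds they read C–E–G–Bb–D, which is a dominant ninth chord on C.
With the seventh (Bb) in the bass, the chord is in third inversion.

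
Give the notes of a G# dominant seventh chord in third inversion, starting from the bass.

Spelling G# dominant seventh: G#–B#–D#–F#. In third inversion the seventh is bass, giving F#, G#, B#, D# from the bottom.

F#, G#, B#, D#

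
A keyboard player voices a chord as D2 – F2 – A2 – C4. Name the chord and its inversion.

The pitch classes D, F, A, C arrange in thirds as D–F–A–C: a D minor seventh chord.
The lowest note is D, the root of the chord, so this is root position (figured bass 7).

D minor seventh, root position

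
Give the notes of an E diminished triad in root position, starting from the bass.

E, G, Bb

Spelling E diminished: E–G–Bb. In root position the root is bass, giving E, G, Bb from the bottom.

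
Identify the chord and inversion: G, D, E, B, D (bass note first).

E minor seventh, first inversion

The pitch classes G, D, E, B arrange in thirds as E–G–B–D: an E minor seventh chord.
The lowest note is G, the third of the chord, so this is first inversion (figured bass 6/5).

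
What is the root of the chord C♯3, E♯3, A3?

The distinct letter names are C#, E#, A. Arranged as a stack of thirds they read A–C#–E#, so A is the root (an A augmented triad).

A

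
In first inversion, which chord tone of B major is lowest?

D#

In first inversion the third is lowest. For B major (B–D#–F#) that is D#.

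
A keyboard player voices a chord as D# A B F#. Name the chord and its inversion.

The distinct note names are D#, A, B, F#. Stacked in thirds they read B–D#–F#–A, which is a dominant seventh chord on B.
With the third (D#) in the bass, the chord is in first inversion (figured bass 6/5).

B dominant seventh, first inversion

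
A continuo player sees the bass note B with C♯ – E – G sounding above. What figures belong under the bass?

The notes B, C#, E, G stack in thirds as C#–E–G–B — a C# half-diminished seventh chord. The bass B is the seventh, so this is third inversion: figured 4/2.

4/2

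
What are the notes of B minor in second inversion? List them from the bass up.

B minor is B–D–F#. Second inversion puts the fifth (F#) in the bass, with the remaining tones above: F#, B, D.

F#, B, D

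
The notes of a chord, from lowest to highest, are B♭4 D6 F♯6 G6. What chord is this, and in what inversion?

G minor-major seventh, first inversion

Reducing to letter names: Bb, D, F#, G. These stack in thirds as G–Bb–D–F# — a G minor-major seventh chord.
The lowest note is Bb, the third of the chord, so this is first inversion (figured bass 6/5).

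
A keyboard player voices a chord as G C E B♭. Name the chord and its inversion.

Reducing to letter names: G, C, E, Bb. These stack in thirds as C–E–G–Bb — a C dominant seventh chord.
G is the fifth of C dominant seventh; fifth in the bass means second inversion (figured bass 4/3).

C dominant seventh, second inversion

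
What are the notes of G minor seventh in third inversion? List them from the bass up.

Spelling G minor seventh: G–Bb–D–F. In third inversion the seventh is bass, giving F, G, Bb, D from the bottom.

F, G, Bb, D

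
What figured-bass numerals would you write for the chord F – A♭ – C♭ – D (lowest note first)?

The notes F, Ab, Cb, D stack in thirds as D–F–Ab–Cb — a D diminished seventh chord. The bass F is the third, so this is first inversion: figured 6/5.

6/5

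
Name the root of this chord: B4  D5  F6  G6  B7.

G

The distinct letter names are B, D, F, G. Arranged as a stack of thirds they read G–B–D–F, so G is the root (a G dominant seventh chord).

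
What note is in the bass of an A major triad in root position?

A major is A–C#–E. Root position places the root in the bass: A.

A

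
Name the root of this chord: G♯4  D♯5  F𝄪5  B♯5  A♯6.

G#

G#, D#, F##, B#, A# are the tones of a G# major ninth chord (G#–B#–D#–F##–A#), making G# the root.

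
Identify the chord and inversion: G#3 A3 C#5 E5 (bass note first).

A major seventh, third inversion

Reducing to letter names: G#, A, C#, E. These stack in thirds as A–C#–E–G# — an A major seventh chord.
With the seventh (G#) in the bass, the chord is in third inversion (figured bass 4/2).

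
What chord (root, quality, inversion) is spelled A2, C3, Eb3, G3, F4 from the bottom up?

F dominant ninth, first inversion

The pitch classes A, C, Eb, G, F arrange in thirds as F–A–C–Eb–G: an F dominant ninth chord.
With the third (A) in the bass, the chord is in first inversion.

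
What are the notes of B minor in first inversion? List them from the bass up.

D, F#, B

The chord tones are B–D–F#. With the third (D) lowest for first inversion: D, F#, B.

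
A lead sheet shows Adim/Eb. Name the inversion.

second inversion

Adim/Eb means A diminished with Eb in the bass. Eb is the fifth of A diminished (A–C–Eb), so this is second inversion.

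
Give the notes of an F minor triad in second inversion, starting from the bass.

C, F, Ab

Spelling F minor: F–Ab–C. In second inversion the fifth is bass, giving C, F, Ab from the bottom.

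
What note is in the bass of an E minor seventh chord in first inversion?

G

In first inversion the third is lowest. For E minor seventh (E–G–B–D) that is G.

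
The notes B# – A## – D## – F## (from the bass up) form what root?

B#

B#, A##, D##, F## are the tones of a B# major seventh chord (B#–D##–F##–A##), making B# the root.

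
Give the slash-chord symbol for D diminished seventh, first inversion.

First inversion of D diminished seventh has the third (F) in the bass. As a slash chord: Ddim7/F.

Ddim7/F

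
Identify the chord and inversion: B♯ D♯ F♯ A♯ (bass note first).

B# half-diminished seventh, root position

Reducing to letter names: B#, D#, F#, A#. These stack in thirds as B#–D#–F#–A# — a B# half-diminished seventh chord.
With the root (B#) in the bass, the chord is in root position (figured bass 7).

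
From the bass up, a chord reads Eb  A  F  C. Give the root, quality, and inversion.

The pitch classes Eb, A, F, C arrange in thirds as F–A–C–Eb: an F dominant seventh chord.
Eb is the seventh of F dominant seventh; seventh in the bass means third inversion (figured bass 4/2).

F dominant seventh, third inversion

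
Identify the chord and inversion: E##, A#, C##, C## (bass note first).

The pitch classes E##, A#, C## arrange in thirds as A#–C##–E##: an A# augmented triad.
The lowest note is E##, the fifth of the chord, so this is second inversion (figured bass 6/4).

A# augmented, second inversion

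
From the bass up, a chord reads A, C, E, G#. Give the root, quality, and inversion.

The distinct note names are A, C, E, G#. Stacked in thirds they read A–C–E–G#, which is a minor-major seventh chord on A.
With the root (A) in the bass, the chord is in root position (figured bass 7).

A minor-major seventh, root position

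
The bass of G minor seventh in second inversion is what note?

D

G minor seventh is G–Bb–D–F. Second inversion places the fifth in the bass: D.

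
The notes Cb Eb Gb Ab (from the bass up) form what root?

Reordering Cb, Eb, Gb, Ab into stacked thirds gives Ab–Cb–Eb–Gb; the bottom of that stack, Ab, is the root.

Ab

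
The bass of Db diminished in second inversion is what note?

Abb

Db diminished is Db–Fb–Abb. Second inversion places the fifth in the bass: Abb.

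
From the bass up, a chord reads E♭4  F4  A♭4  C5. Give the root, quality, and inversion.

F minor seventh, third inversion

Reducing to letter names: Eb, F, Ab, C. These stack in thirds as F–Ab–C–Eb — an F minor seventh chord.
With the seventh (Eb) in the bass, the chord is in third inversion (figured bass 4/2).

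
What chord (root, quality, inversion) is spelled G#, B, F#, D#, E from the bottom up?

Reducing to letter names: G#, B, F#, D#, E. These stack in thirds as E–G#–B–D#–F# — an E major ninth chord.
G# is the third of E major ninth; third in the bass means first inversion.

E major ninth, first inversion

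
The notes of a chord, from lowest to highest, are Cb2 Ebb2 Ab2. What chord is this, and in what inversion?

The distinct note names are Cb, Ebb, Ab. Stacked in thirds they read Ab–Cb–Ebb, which is a diminished triad on Ab.
Cb is the third of Ab diminished; third in the bass means first inversion (figured bass 6).

Ab diminished, first inversion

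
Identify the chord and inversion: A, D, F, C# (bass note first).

The distinct note names are A, D, F, C#. Stacked in thirds they read D–F–A–C#, which is a minor-major seventh chord on D.
The lowest note is A, the fifth of the chord, so this is second inversion (figured bass 4/3).

D minor-major seventh, second inversion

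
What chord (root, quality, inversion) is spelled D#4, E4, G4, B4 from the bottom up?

The pitch classes D#, E, G, B arrange in thirds as E–G–B–D#: an E minor-major seventh chord.
With the seventh (D#) in the bass, the chord is in third inversion (figured bass 4/2).

E minor-major seventh, third inversion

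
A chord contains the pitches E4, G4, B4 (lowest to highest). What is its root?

E

Reordering E, G, B into stacked thirds gives E–G–B; the bottom of that stack, E, is the root.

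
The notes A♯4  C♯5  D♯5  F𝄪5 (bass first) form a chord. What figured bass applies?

4/3

The notes A#, C#, D#, F## stack in thirds as D#–F##–A#–C# — a D# dominant seventh chord. The bass A# is the fifth, so this is second inversion: figured 4/3.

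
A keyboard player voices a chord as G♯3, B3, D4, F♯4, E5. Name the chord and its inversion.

E dominant ninth, first inversion

Reducing to letter names: G#, B, D, F#, E. These stack in thirds as E–G#–B–D–F# — an E dominant ninth chord.
G# is the third of E dominant ninth; third in the bass means first inversion.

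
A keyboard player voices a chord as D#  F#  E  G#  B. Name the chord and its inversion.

Reducing to letter names: D#, F#, E, G#, B. These stack in thirds as E–G#–B–D#–F# — an E major ninth chord.
The lowest note is D#, the seventh of the chord, so this is third inversion.

E major ninth, third inversion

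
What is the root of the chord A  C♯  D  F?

D

Reordering A, C#, D, F into stacked thirds gives D–F–A–C#; the bottom of that stack, D, is the root.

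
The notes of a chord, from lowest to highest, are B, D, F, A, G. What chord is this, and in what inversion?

The distinct note names are B, D, F, A, G. Stacked in thirds they read G–B–D–F–A, which is a dominant ninth chord on G.
B is the third of G dominant ninth; third in the bass means first inversion.

G dominant ninth, first inversion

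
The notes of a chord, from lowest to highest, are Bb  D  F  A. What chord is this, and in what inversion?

The distinct note names are Bb, D, F, A. Stacked in thirds they read Bb–D–F–A, which is a major seventh chord on Bb.
The lowest note is Bb, the root of the chord, so this is root position (figured bass 7).

Bb major seventh, root position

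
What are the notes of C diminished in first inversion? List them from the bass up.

Eb, Gb, C

The chord tones are C–Eb–Gb. With the third (Eb) lowest for first inversion: Eb, Gb, C.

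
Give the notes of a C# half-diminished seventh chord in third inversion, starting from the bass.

C# half-diminished seventh is C#–E–G–B. Third inversion puts the seventh (B) in the bass, with the remaining tones above: B, C#, E, G.

B, C#, E, G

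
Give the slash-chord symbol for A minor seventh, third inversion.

Am7/G

Third inversion of A minor seventh has the seventh (G) in the bass. As a slash chord: Am7/G.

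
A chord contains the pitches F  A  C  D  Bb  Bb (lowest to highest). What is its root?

Bb

F, A, C, D, Bb are the tones of a Bb major ninth chord (Bb–D–F–A–C), making Bb the root.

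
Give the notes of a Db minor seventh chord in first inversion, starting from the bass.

Db minor seventh is Db–Fb–Ab–Cb. First inversion puts the third (Fb) in the bass, with the remaining tones above: Fb, Ab, Cb, Db.

Fb, Ab, Cb, Db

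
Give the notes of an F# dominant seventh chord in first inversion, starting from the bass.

A#, C#, E, F#

F# dominant seventh is F#–A#–C#–E. First inversion puts the third (A#) in the bass, with the remaining tones above: A#, C#, E, F#.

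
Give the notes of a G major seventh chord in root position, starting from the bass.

Spelling G major seventh: G–B–D–F#. In root position the root is bass, giving G, B, D, F# from the bottom.

G, B, D, F#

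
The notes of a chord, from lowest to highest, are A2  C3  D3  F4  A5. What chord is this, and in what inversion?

Reducing to letter names: A, C, D, F. These stack in thirds as D–F–A–C — a D minor seventh chord.
A is the fifth of D minor seventh; fifth in the bass means second inversion (figured bass 4/3).

D minor seventh, second inversion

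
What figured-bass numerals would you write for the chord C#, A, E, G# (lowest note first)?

6/5

The notes C#, A, E, G# stack in thirds as A–C#–E–G# — an A major seventh chord. The bass C# is the third, so this is first inversion: figured 6/5.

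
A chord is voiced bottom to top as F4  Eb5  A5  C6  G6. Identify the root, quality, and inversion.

F dominant ninth, root position

The pitch classes F, Eb, A, C, G arrange in thirds as F–A–C–Eb–G: an F dominant ninth chord.
F is the root of F dominant ninth; root in the bass means root position.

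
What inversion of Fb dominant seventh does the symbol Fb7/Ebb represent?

third inversion

Fb7/Ebb means Fb dominant seventh with Ebb in the bass. Ebb is the seventh of Fb dominant seventh (Fb–Ab–Cb–Ebb), so this is third inversion.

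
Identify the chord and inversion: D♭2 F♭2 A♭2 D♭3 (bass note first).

Db minor, root position

The distinct note names are Db, Fb, Ab. Stacked in thirds they read Db–Fb–Ab, which is a minor triad on Db.
The lowest note is Db, the root of the chord, so this is root position (figured bass 5/3).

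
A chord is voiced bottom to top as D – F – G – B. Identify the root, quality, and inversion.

Reducing to letter names: D, F, G, B. These stack in thirds as G–B–D–F — a G dominant seventh chord.
With the fifth (D) in the bass, the chord is in second inversion (figured bass 4/3).

G dominant seventh, second inversion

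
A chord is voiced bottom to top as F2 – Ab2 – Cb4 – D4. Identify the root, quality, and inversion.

The distinct note names are F, Ab, Cb, D. Stacked in thirds they read D–F–Ab–Cb, which is a diminished seventh chord on D.
F is the third of D diminished seventh; third in the bass means first inversion (figured bass 6/5).

D diminished seventh, first inversion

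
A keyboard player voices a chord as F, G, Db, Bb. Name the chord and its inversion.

The pitch classes F, G, Db, Bb arrange in thirds as G–Bb–Db–F: a G half-diminished seventh chord.
F is the seventh of G half-diminished seventh; seventh in the bass means third inversion (figured bass 4/2).

G half-diminished seventh, third inversion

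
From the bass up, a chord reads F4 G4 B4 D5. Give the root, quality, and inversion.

The distinct note names are F, G, B, D. Stacked in thirds they read G–B–D–F, which is a dominant seventh chord on G.
The lowest note is F, the seventh of the chord, so this is third inversion (figured bass 4/2).

G dominant seventh, third inversion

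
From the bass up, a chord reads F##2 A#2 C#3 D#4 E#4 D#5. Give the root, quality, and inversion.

D# dominant ninth, first inversion

Reducing to letter names: F##, A#, C#, D#, E#. These stack in thirds as D#–F##–A#–C#–E# — a D# dominant ninth chord.
F## is the third of D# dominant ninth; third in the bass means first inversion.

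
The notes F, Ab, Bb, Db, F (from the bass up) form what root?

Reordering F, Ab, Bb, Db into stacked thirds gives Bb–Db–F–Ab; the bottom of that stack, Bb, is the root.

Bb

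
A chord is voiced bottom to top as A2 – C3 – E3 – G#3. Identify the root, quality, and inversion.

The pitch classes A, C, E, G# arrange in thirds as A–C–E–G#: an A minor-major seventh chord.
With the root (A) in the bass, the chord is in root position (figured bass 7).

A minor-major seventh, root position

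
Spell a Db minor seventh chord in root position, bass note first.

Db, Fb, Ab, Cb

The chord tones are Db–Fb–Ab–Cb. With the root (Db) lowest for root position: Db, Fb, Ab, Cb.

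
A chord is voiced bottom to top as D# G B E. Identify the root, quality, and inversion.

E minor-major seventh, third inversion

The pitch classes D#, G, B, E arrange in thirds as E–G–B–D#: an E minor-major seventh chord.
The lowest note is D#, the seventh of the chord, so this is third inversion (figured bass 4/2).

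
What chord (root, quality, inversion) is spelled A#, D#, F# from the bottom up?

D# minor, second inversion

Reducing to letter names: A#, D#, F#. These stack in thirds as D#–F#–A# — a D# minor triad.
A# is the fifth of D# minor; fifth in the bass means second inversion (figured bass 6/4).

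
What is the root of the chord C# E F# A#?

F#

The distinct letter names are C#, E, F#, A#. Arranged as a stack of thirds they read F#–A#–C#–E, so F# is the root (an F# dominant seventh chord).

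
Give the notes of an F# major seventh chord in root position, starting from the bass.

F#, A#, C#, E#

Spelling F# major seventh: F#–A#–C#–E#. In root position the root is bass, giving F#, A#, C#, E# from the bottom.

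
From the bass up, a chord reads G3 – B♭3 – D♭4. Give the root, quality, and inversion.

The distinct note names are G, Bb, Db. Stacked in thirds they read G–Bb–Db, which is a diminished triad on G.
G is the root of G diminished; root in the bass means root position (figured bass 5/3).

G diminished, root position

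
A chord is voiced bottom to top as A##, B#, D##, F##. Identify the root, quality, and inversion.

The distinct note names are A##, B#, D##, F##. Stacked in thirds they read B#–D##–F##–A##, which is a major seventh chord on B#.
The lowest note is A##, the seventh of the chord, so this is third inversion (figured bass 4/2).

B# major seventh, third inversion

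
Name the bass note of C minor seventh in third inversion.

Bb

C minor seventh is C–Eb–G–Bb. Third inversion places the seventh in the bass: Bb.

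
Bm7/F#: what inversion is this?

second inversion

Bm7/F# means B minor seventh with F# in the bass. F# is the fifth of B minor seventh (B–D–F#–A), so this is second inversion.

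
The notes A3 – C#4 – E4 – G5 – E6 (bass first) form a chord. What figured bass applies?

The notes A, C#, E, G stack in thirds as A–C#–E–G — an A dominant seventh chord. The bass A is the root, so this is root position: figured 7.

7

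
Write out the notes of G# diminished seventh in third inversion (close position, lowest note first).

G# diminished seventh is G#–B–D–F. Third inversion puts the seventh (F) in the bass, with the remaining tones above: F, G#, B, D.

F, G#, B, D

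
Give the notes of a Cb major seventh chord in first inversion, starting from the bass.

The chord tones are Cb–Eb–Gb–Bb. With the third (Eb) lowest for first inversion: Eb, Gb, Bb, Cb.

Eb, Gb, Bb, Cb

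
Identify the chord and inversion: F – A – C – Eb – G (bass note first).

F dominant ninth, root position

The pitch classes F, A, C, Eb, G arrange in thirds as F–A–C–Eb–G: an F dominant ninth chord.
With the root (F) in the bass, the chord is in root position.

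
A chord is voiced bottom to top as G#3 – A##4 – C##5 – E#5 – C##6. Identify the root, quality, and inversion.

A## diminished seventh, third inversion

The pitch classes G#, A##, C##, E# arrange in thirds as A##–C##–E#–G#: an A## diminished seventh chord.
The lowest note is G#, the seventh of the chord, so this is third inversion (figured bass 4/2).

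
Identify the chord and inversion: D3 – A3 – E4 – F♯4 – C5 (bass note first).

D dominant ninth, root position

Reducing to letter names: D, A, E, F#, C. These stack in thirds as D–F#–A–C–E — a D dominant ninth chord.
D is the root of D dominant ninth; root in the bass means root position.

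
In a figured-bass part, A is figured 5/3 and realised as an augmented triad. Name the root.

A

The figures 5/3 mean the root of the chord is in the bass. If A is the root of an augmented triad, the root is A (chord tones A–C#–E#).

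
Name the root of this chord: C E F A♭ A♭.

F

Reordering C, E, F, Ab into stacked thirds gives F–Ab–C–E; the bottom of that stack, F, is the root.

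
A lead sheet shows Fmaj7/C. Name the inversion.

Fmaj7/C means F major seventh with C in the bass. C is the fifth of F major seventh (F–A–C–E), so this is second inversion.

second inversion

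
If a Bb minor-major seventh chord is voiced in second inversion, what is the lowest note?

In second inversion the fifth is lowest. For Bb minor-major seventh (Bb–Db–F–A) that is F.

F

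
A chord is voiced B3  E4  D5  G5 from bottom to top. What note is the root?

B, E, D, G are the tones of an E minor seventh chord (E–G–B–D), making E the root.

E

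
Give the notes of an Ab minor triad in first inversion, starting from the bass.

Ab minor is Ab–Cb–Eb. First inversion puts the third (Cb) in the bass, with the remaining tones above: Cb, Eb, Ab.

Cb, Eb, Ab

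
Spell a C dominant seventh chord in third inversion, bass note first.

Bb, C, E, G

C dominant seventh is C–E–G–Bb. Third inversion puts the seventh (Bb) in the bass, with the remaining tones above: Bb, C, E, G.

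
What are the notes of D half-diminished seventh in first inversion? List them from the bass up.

The chord tones are D–F–Ab–C. With the third (F) lowest for first inversion: F, Ab, C, D.

F, Ab, C, D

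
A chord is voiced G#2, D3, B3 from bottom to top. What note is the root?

G#, D, B are the tones of a G# diminished triad (G#–B–D), making G# the root.

G#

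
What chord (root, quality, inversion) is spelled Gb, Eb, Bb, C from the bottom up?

Reducing to letter names: Gb, Eb, Bb, C. These stack in thirds as C–Eb–Gb–Bb — a C half-diminished seventh chord.
The lowest note is Gb, the fifth of the chord, so this is second inversion (figured bass 4/3).

C half-diminished seventh, second inversion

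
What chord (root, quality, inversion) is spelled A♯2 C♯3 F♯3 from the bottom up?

The distinct note names are A#, C#, F#. Stacked in thirds they read F#–A#–C#, which is a major triad on F#.
The lowest note is A#, the third of the chord, so this is first inversion (figured bass 6).

F# major, first inversion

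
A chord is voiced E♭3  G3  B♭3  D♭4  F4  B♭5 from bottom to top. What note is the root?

The distinct letter names are Eb, G, Bb, Db, F. Arranged as a stack of thirds they read Eb–G–Bb–Db–F, so Eb is the root (an Eb dominant ninth chord).

Eb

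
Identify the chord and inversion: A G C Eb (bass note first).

A half-diminished seventh, root position

The distinct note names are A, G, C, Eb. Stacked in thirds they read A–C–Eb–G, which is a half-diminished seventh chord on A.
With the root (A) in the bass, the chord is in root position (figured bass 7).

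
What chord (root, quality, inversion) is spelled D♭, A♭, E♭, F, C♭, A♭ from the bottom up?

Db dominant ninth, root position

The pitch classes Db, Ab, Eb, F, Cb arrange in thirds as Db–F–Ab–Cb–Eb: a Db dominant ninth chord.
With the root (Db) in the bass, the chord is in root position.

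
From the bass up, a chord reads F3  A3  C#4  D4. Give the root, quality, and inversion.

Reducing to letter names: F, A, C#, D. These stack in thirds as D–F–A–C# — a D minor-major seventh chord.
With the third (F) in the bass, the chord is in first inversion (figured bass 6/5).

D minor-major seventh, first inversion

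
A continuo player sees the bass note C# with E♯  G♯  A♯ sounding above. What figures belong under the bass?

6/5

The notes C#, E#, G#, A# stack in thirds as A#–C#–E#–G# — an A# minor seventh chord. The bass C# is the third, so this is first inversion: figured 6/5.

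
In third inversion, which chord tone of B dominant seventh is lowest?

A

B dominant seventh is B–D#–F#–A. Third inversion places the seventh in the bass: A.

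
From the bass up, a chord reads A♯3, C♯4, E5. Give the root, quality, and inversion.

A# diminished, root position

Reducing to letter names: A#, C#, E. These stack in thirds as A#–C#–E — an A# diminished triad.
The lowest note is A#, the root of the chord, so this is root position (figured bass 5/3).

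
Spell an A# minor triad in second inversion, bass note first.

E#, A#, C#

Spelling A# minor: A#–C#–E#. In second inversion the fifth is bass, giving E#, A#, C# from the bottom.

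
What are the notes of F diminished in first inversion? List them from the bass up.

F diminished is F–Ab–Cb. First inversion puts the third (Ab) in the bass, with the remaining tones above: Ab, Cb, F.

Ab, Cb, F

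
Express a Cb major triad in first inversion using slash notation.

First inversion of Cb major has the third (Eb) in the bass. As a slash chord: Cb/Eb.

Cb/Eb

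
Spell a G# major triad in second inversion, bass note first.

G# major is G#–B#–D#. Second inversion puts the fifth (D#) in the bass, with the remaining tones above: D#, G#, B#.

D#, G#, B#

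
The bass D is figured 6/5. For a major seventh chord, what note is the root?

Bb

The figures 6/5 mean the third of the chord is in the bass. If D is the third of a major seventh chord, the root is Bb (chord tones Bb–D–F–A).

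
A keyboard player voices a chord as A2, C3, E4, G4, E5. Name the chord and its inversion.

A minor seventh, root position

The pitch classes A, C, E, G arrange in thirds as A–C–E–G: an A minor seventh chord.
The lowest note is A, the root of the chord, so this is root position (figured bass 7).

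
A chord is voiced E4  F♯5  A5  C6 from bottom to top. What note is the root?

F#

E, F#, A, C are the tones of an F# half-diminished seventh chord (F#–A–C–E), making F# the root.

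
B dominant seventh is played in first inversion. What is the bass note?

D#

B dominant seventh is B–D#–F#–A. First inversion places the third in the bass: D#.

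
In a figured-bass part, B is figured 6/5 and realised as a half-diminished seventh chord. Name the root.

G#

The figures 6/5 mean the third of the chord is in the bass. If B is the third of a half-diminished seventh chord, the root is G# (chord tones G#–B–D–F#).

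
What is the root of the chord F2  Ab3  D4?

D

F, Ab, D are the tones of a D diminished triad (D–F–Ab), making D the root.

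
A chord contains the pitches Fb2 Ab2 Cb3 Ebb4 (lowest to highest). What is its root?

Fb, Ab, Cb, Ebb are the tones of an Fb dominant seventh chord (Fb–Ab–Cb–Ebb), making Fb the root.

Fb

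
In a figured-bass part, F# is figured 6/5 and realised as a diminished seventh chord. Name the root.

D#

The figures 6/5 mean the third of the chord is in the bass. If F# is the third of a diminished seventh chord, the root is D# (chord tones D#–F#–A–C).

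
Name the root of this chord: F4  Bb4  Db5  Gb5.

Reordering F, Bb, Db, Gb into stacked thirds gives Gb–Bb–Db–F; the bottom of that stack, Gb, is the root.

Gb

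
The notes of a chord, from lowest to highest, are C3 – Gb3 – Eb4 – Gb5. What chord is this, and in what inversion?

C diminished, root position

The pitch classes C, Gb, Eb arrange in thirds as C–Eb–Gb: a C diminished triad.
With the root (C) in the bass, the chord is in root position (figured bass 5/3).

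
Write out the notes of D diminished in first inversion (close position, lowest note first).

Spelling D diminished: D–F–Ab. In first inversion the third is bass, giving F, Ab, D from the bottom.

F, Ab, D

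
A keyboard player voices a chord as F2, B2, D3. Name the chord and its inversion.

Reducing to letter names: F, B, D. These stack in thirds as B–D–F — a B diminished triad.
F is the fifth of B diminished; fifth in the bass means second inversion (figured bass 6/4).

B diminished, second inversion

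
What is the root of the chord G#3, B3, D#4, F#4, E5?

E

Reordering G#, B, D#, F#, E into stacked thirds gives E–G#–B–D#–F#; the bottom of that stack, E, is the root.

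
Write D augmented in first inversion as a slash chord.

Daug/F#

First inversion of D augmented has the third (F#) in the bass. As a slash chord: Daug/F#.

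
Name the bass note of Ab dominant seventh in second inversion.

Eb

The fifth of Ab dominant seventh (Ab–C–Eb–Gb) is Eb; that is the bass in second inversion.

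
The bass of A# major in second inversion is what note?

E#

A# major is A#–C##–E#. Second inversion places the fifth in the bass: E#.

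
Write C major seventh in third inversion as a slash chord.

Cmaj7/B

Third inversion of C major seventh has the seventh (B) in the bass. As a slash chord: Cmaj7/B.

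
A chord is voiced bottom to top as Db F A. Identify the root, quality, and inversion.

The pitch classes Db, F, A arrange in thirds as Db–F–A: a Db augmented triad.
Db is the root of Db augmented; root in the bass means root position (figured bass 5/3).

Db augmented, root position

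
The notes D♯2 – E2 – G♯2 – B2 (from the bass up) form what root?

E

Reordering D#, E, G#, B into stacked thirds gives E–G#–B–D#; the bottom of that stack, E, is the root.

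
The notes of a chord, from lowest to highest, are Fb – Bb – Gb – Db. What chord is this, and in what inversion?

Reducing to letter names: Fb, Bb, Gb, Db. These stack in thirds as Gb–Bb–Db–Fb — a Gb dominant seventh chord.
With the seventh (Fb) in the bass, the chord is in third inversion (figured bass 4/2).

Gb dominant seventh, third inversion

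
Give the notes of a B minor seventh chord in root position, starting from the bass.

B, D, F#, A

B minor seventh is B–D–F#–A. Root position puts the root (B) in the bass, with the remaining tones above: B, D, F#, A.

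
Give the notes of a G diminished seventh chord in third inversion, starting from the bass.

Fb, G, Bb, Db

Spelling G diminished seventh: G–Bb–Db–Fb. In third inversion the seventh is bass, giving Fb, G, Bb, Db from the bottom.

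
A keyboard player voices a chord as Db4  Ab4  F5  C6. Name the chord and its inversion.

Db major seventh, root position

Reducing to letter names: Db, Ab, F, C. These stack in thirds as Db–F–Ab–C — a Db major seventh chord.
Db is the root of Db major seventh; root in the bass means root position (figured bass 7).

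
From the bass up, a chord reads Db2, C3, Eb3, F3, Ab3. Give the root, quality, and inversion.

The pitch classes Db, C, Eb, F, Ab arrange in thirds as Db–F–Ab–C–Eb: a Db major ninth chord.
Db is the root of Db major ninth; root in the bass means root position.

Db major ninth, root position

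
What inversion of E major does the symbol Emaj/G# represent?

first inversion

Emaj/G# means E major with G# in the bass. G# is the third of E major (E–G#–B), so this is first inversion.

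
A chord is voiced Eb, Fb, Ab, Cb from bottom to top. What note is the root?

Fb

Eb, Fb, Ab, Cb are the tones of an Fb major seventh chord (Fb–Ab–Cb–Eb), making Fb the root.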